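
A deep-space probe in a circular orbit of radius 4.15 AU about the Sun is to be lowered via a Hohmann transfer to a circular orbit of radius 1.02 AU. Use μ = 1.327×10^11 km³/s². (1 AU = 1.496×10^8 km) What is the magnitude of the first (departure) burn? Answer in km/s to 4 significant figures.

In km: r₁ = 4.15 × 1.496×10^8 = 6.2084×10^8 km; r₂ = 1.02 × 1.496×10^8 = 1.52592×10^8 km.
The Hohmann ellipse has a_t = (r₁ + r₂)/2 = 3.86716×10^8 km.
Circular speed at r = 6.2084×10^8 km: v_c = √(μ/r) = 14.62 km/s.
Vis-viva on the transfer ellipse at r = 6.2084×10^8 km gives v_t = √[μ(2/r − 1/a_t)] = 9.184 km/s.
Δv₁ = |v_t − v_c| = |9.184 − 14.62| = 5.436 km/s.

Δv₁ = 5.436 km/s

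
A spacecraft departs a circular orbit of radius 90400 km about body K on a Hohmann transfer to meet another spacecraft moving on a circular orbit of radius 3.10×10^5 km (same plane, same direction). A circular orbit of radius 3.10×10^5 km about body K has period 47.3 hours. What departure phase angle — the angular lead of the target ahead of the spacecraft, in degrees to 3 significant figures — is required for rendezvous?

φ = 86.6°

From Kepler's third law T² = 4π²r³/μ at r = 3.10×10^5 km, T = 47.3 hours = 47.3 × 3600 s = 1.7028×10^5 s: μ = 4π²r³/T² = 4.05618×10^7 km³/s².
The Hohmann ellipse has a_t = (r₁ + r₂)/2 = 2.002×10^5 km.
The half-period of the transfer ellipse is t = π√(a_t³/μ) = 44186 s.
The target's mean motion on its circular orbit is ω₂ = √(μ/r₂³) = 3.6899×10^-5 rad/s.
Angle swept by the target during transfer: ω₂·t = 1.6304 rad = 93.42°.
The spacecraft traverses 180° on the transfer ellipse, so the target must lead by 180° − 93.42° = 86.6°.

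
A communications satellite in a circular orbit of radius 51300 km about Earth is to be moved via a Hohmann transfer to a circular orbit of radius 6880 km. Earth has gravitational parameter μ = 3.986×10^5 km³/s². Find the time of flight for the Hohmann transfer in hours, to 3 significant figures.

t = 6.86 hours

Transfer-ellipse semi-major axis a_t = (r₁ + r₂)/2 = (51300 + 6880)/2 = 29090 km.
Half the transfer-orbit period gives t = π√(a_t³/μ) = 24690 s.
Converting: 24690 s ÷ 3600 s/hour = 6.86 hours.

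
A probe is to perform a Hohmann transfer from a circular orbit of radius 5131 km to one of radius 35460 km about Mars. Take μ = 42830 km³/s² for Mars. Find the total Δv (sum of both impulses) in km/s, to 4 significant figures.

Δv = 1.476 km/s

The Hohmann ellipse has a_t = (r₁ + r₂)/2 = 20295.5 km.
At r₁ the circular-orbit speed is v₁ = √(μ/r₁) = 2.88917 km/s.
On the transfer ellipse at r₁, vis-viva equation gives v_p = √[μ(2/r₁ − 1/a_t)] = 3.81894 km/s.
First burn Δv₁ = |v_p − v₁| = 0.9298 km/s.
Circular speed at r₂: v₂ = √(μ/r₂) = 1.099 km/s.
Transfer-orbit speed at r₂: v_a = √[μ(2/r₂ − 1/a_t)] = 0.5526 km/s.
Second burn Δv₂ = |v₂ − v_a| = 0.5464 km/s.
Δv = Δv₁ + Δv₂ = 0.9298 + 0.5464 = 1.476 km/s.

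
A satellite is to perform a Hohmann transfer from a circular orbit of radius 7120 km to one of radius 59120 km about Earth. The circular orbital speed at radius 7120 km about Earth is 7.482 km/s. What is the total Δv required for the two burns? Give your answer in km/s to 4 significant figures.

Δv = 3.907 km/s

From the circular-orbit relation v² = μ/r at r = 7120 km: μ = v²r = (7.482)² × 7120 = 3.98580×10^5 km³/s².
Semi-major axis of the transfer orbit: a_t = (7120 + 59120)/2 = 33120 km.
Circular speed at r₁: v₁ = √(μ/r₁) = √(3.98580×10^5/7120) = 7.482 km/s.
Transfer-orbit speed at r₁ (vis-viva): v_p = √[μ(2/r₁ − 1/a_t)] = 9.996 km/s.
First burn Δv₁ = |v_p − v₁| = 2.514 km/s.
Circular speed at r₂: v₂ = √(μ/r₂) = 2.597 km/s.
Transfer-orbit speed at r₂: v_a = √[μ(2/r₂ − 1/a_t)] = 1.204 km/s.
Second burn Δv₂ = |v₂ − v_a| = 1.393 km/s.
Total Δv = Δv₁ + Δv₂ = 3.907 km/s.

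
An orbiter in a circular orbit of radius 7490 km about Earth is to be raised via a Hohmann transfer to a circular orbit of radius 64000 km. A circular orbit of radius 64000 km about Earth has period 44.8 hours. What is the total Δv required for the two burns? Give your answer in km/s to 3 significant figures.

From Kepler's third law T² = 4π²r³/μ at r = 64000 km, T = 44.8 hours = 44.8 × 3600 s = 1.6128×10^5 s: μ = 4π²r³/T² = 3.97868×10^5 km³/s².
The Hohmann ellipse has a_t = (r₁ + r₂)/2 = 35745 km.
At r₁ the circular-orbit speed is v₁ = √(μ/r₁) = 7.288 km/s.
On the transfer ellipse at r₁, vis-viva equation gives v_p = √[μ(2/r₁ − 1/a_t)] = 9.752 km/s.
First burn Δv₁ = |v_p − v₁| = 2.464 km/s.
At r₂, v₂ = √(μ/r₂) = 2.493 km/s.
Transfer-orbit speed at r₂: v_a = √[μ(2/r₂ − 1/a_t)] = 1.141 km/s.
Second burn Δv₂ = |v₂ − v_a| = 1.352 km/s.
Δv = Δv₁ + Δv₂ = 2.464 + 1.352 = 3.816 km/s.

Δv = 3.82 km/s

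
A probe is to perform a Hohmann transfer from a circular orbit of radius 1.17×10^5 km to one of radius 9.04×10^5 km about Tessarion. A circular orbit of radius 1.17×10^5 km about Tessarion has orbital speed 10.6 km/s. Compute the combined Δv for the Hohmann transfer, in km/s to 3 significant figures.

From the circular-orbit relation v² = μ/r at r = 1.17×10^5 km: μ = v²r = (10.6)² × 1.17×10^5 = 1.31461×10^7 km³/s².
The Hohmann ellipse has a_t = (r₁ + r₂)/2 = 5.105×10^5 km.
Circular speed at r₁: v₁ = √(μ/r₁) = √(1.31461×10^7/1.170×10^5) = 10.6000 km/s.
On the transfer ellipse at r₁, vis-viva gives v_p = √[μ(2/r₁ − 1/a_t)] = 14.1056 km/s.
First burn Δv₁ = |v_p − v₁| = 3.5056 km/s.
At r₂, v₂ = √(μ/r₂) = 3.8134 km/s.
Transfer-orbit speed at r₂: v_a = √[μ(2/r₂ − 1/a_t)] = 1.8256 km/s.
Second burn Δv₂ = |v₂ − v_a| = 1.9878 km/s.
Δv = Δv₁ + Δv₂ = 3.5056 + 1.9878 = 5.493 km/s.

Δv = 5.49 km/s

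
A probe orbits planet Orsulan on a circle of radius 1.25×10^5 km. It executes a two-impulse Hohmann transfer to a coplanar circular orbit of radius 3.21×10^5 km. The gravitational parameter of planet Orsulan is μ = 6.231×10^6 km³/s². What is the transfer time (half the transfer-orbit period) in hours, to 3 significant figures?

Transfer-ellipse semi-major axis a_t = (r₁ + r₂)/2 = (1.250×10^5 + 3.210×10^5)/2 = 2.230×10^5 km.
By Kepler's third law the transfer-orbit period is T = 2π√(a_t³/μ), so t = T/2 = 1.325×10^5 s.
Converting: 1.325×10^5 s ÷ 3600 s/hour = 36.8 hours.

t = 36.8 hours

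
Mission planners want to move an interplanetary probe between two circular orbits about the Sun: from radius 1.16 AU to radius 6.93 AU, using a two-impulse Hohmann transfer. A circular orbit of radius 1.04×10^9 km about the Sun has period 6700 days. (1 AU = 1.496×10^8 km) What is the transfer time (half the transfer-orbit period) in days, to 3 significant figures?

t = 1490 days

From Kepler's third law T² = 4π²r³/μ at r = 1.04×10^9 km, T = 6700 days = 6700 × 86400 s = 5.7888×10^8 s: μ = 4π²r³/T² = 1.32520×10^11 km³/s².
In km: r₁ = 1.16 × 1.496×10^8 = 1.73536×10^8 km; r₂ = 6.93 × 1.496×10^8 = 1.036728×10^9 km.
Semi-major axis of the transfer orbit: a_t = (1.73536×10^8 + 1.036728×10^9)/2 = 6.05132×10^8 km.
Transfer time t = π√(a_t³/μ) = π√((6.05132×10^8)³ / 1.32520×10^11) = 1.285×10^8 s.
Converting: 1.285×10^8 s ÷ 86400 s/day = 1490 days.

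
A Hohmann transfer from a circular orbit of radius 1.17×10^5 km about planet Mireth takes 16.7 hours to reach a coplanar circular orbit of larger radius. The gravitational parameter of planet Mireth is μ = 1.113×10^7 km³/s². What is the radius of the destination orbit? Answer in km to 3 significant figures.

r₂ = 2.02×10^5 km

Transfer time t = 16.7 hours = 60120 s, and t = π√(a_t³/μ).
So a_t = (μ t²/π²)^(1/3) = (1.113×10^7 × (60120)² / π²)^(1/3) = 1.5974×10^5 km.
Since a_t = (r₁ + r₂)/2, r₂ = 2a_t − r₁ = 2×1.5974×10^5 − 1.170×10^5 = 2.0248×10^5 km.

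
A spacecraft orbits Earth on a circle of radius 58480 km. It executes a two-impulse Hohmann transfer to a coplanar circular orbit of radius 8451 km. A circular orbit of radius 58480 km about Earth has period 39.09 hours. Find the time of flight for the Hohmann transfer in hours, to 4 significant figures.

From Kepler's third law T² = 4π²r³/μ at r = 58480 km, T = 39.09 hours = 39.09 × 3600 s = 1.40724×10^5 s: μ = 4π²r³/T² = 3.98699×10^5 km³/s².
Transfer-ellipse semi-major axis a_t = (r₁ + r₂)/2 = (58480 + 8451)/2 = 33465.5 km.
Transfer time t = π√(a_t³/μ) = π√((33465.5)³ / 3.98699×10^5) = 30460 s.
Converting: 30460 s ÷ 3600 s/hour = 8.461 hours.

t = 8.461 hours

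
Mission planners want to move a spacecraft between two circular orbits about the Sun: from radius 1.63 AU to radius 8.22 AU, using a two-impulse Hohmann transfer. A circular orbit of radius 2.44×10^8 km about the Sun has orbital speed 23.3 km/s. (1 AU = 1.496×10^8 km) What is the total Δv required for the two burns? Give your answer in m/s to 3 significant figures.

Δv = 11200 m/s

From the circular-orbit relation v² = μ/r at r = 2.44×10^8 km: μ = v²r = (23.3)² × 2.44×10^8 = 1.32465×10^11 km³/s².
In km: r₁ = 1.63 × 1.496×10^8 = 2.43848×10^8 km; r₂ = 8.22 × 1.496×10^8 = 1.229712×10^9 km.
The Hohmann ellipse has a_t = (r₁ + r₂)/2 = 7.3678×10^8 km.
At r₁ the circular-orbit speed is v₁ = √(μ/r₁) = 23.307 km/s.
Transfer-orbit speed at r₁ (vis-viva): v_p = √[μ(2/r₁ − 1/a_t)] = 30.111 km/s.
First burn Δv₁ = |v_p − v₁| = 6.804 km/s.
Circular speed at r₂: v₂ = √(μ/r₂) = 10.379 km/s.
Transfer-orbit speed at r₂: v_a = √[μ(2/r₂ − 1/a_t)] = 5.9709 km/s.
Second burn Δv₂ = |v₂ − v_a| = 4.408 km/s.
Total Δv = Δv₁ + Δv₂ = 11.21 km/s.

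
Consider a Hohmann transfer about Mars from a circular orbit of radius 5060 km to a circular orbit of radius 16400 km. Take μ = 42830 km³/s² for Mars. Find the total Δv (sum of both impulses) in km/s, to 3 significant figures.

Δv = 1.19 km/s

Semi-major axis of the transfer orbit: a_t = (5060 + 16400)/2 = 10730 km.
At r₁ the circular-orbit speed is v₁ = √(μ/r₁) = 2.90937 km/s.
On the transfer ellipse at r₁, v² = μ(2/r − 1/a) gives v_p = √[μ(2/r₁ − 1/a_t)] = 3.59684 km/s.
First burn Δv₁ = |v_p − v₁| = 0.6875 km/s.
Circular speed at r₂: v₂ = √(μ/r₂) = 1.61604 km/s.
Transfer-orbit speed at r₂: v_a = √[μ(2/r₂ − 1/a_t)] = 1.10976 km/s.
Second burn Δv₂ = |v₂ − v_a| = 0.5063 km/s.
Δv = Δv₁ + Δv₂ = 0.6875 + 0.5063 = 1.194 km/s.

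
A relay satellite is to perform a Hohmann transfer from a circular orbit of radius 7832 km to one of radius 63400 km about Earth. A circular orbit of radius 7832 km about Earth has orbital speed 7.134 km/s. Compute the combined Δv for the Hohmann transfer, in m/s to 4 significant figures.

Δv = 3716 m/s

From the circular-orbit relation v² = μ/r at r = 7832 km: μ = v²r = (7.134)² × 7832 = 3.98601×10^5 km³/s².
The Hohmann ellipse has a_t = (r₁ + r₂)/2 = 35616 km.
Circular speed at r₁: v₁ = √(μ/r₁) = √(3.98601×10^5/7832) = 7.134 km/s.
Transfer-orbit speed at r₁ (vis-viva): v_p = √[μ(2/r₁ − 1/a_t)] = 9.518 km/s.
First burn Δv₁ = |v_p − v₁| = 2.384 km/s.
Circular speed at r₂: v₂ = √(μ/r₂) = 2.5074 km/s.
Transfer-orbit speed at r₂: v_a = √[μ(2/r₂ − 1/a_t)] = 1.1758 km/s.
Second burn Δv₂ = |v₂ − v_a| = 1.332 km/s.
Total Δv = Δv₁ + Δv₂ = 3.716 km/s.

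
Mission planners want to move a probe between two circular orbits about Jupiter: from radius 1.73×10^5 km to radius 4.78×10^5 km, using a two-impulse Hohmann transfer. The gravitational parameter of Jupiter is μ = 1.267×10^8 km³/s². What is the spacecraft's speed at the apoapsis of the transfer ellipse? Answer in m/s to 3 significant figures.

v = 11900 m/s

Semi-major axis of the transfer orbit: a_t = (1.730×10^5 + 4.780×10^5)/2 = 3.255×10^5 km.
The apoapsis of the transfer ellipse is at r = 4.780×10^5 km.
From the vis-viva equation, v = √[μ(2/r − 1/a_t)] = 11.87 km/s.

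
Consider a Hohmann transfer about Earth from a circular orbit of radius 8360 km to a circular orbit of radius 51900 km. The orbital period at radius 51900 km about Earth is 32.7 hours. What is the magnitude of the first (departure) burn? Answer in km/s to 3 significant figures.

From Kepler's third law T² = 4π²r³/μ at r = 51900 km, T = 32.7 hours = 32.7 × 3600 s = 1.1772×10^5 s: μ = 4π²r³/T² = 3.98255×10^5 km³/s².
Semi-major axis of the transfer orbit: a_t = (8360 + 51900)/2 = 30130 km.
On the circular orbit at r = 8360 km, v_c = √(μ/r) = 6.902 km/s.
Transfer-orbit speed at the same r (vis-viva, a = a_t): v_t = √[μ(2/r − 1/a_t)] = 9.059 km/s.
Δv₁ = |v_t − v_c| = |9.059 − 6.902| = 2.157 km/s.

Δv₁ = 2.16 km/s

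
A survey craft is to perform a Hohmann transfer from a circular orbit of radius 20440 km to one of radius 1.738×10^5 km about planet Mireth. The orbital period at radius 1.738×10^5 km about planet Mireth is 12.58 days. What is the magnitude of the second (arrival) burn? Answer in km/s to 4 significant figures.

Δv₂ = 0.5438 km/s

From Kepler's third law T² = 4π²r³/μ at r = 1.738×10^5 km, T = 12.58 days = 12.58 × 86400 s = 1.086912×10^6 s: μ = 4π²r³/T² = 1.75437×10^5 km³/s².
Semi-major axis of the transfer orbit: a_t = (20440 + 1.738×10^5)/2 = 97120 km.
Circular speed at r = 1.738×10^5 km: v_c = √(μ/r) = 1.0047 km/s.
Transfer-orbit speed at the same r (vis-viva, a = a_t): v_t = √[μ(2/r − 1/a_t)] = 0.46092 km/s.
Δv₂ = |v_t − v_c| = |0.46092 − 1.0047| = 0.5438 km/s.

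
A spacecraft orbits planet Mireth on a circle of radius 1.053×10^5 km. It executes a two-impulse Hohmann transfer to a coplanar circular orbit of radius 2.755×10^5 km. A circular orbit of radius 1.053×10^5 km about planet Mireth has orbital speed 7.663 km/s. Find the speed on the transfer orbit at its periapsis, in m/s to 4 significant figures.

v = 9218 m/s

From the circular-orbit relation v² = μ/r at r = 1.053×10^5 km: μ = v²r = (7.663)² × 1.053×10^5 = 6.18338×10^6 km³/s².
Transfer-ellipse semi-major axis a_t = (r₁ + r₂)/2 = (1.053×10^5 + 2.755×10^5)/2 = 1.904×10^5 km.
The periapsis of the transfer ellipse is at r = 1.053×10^5 km.
Applying v² = μ(2/r − 1/a_t): v = 9.218 km/s.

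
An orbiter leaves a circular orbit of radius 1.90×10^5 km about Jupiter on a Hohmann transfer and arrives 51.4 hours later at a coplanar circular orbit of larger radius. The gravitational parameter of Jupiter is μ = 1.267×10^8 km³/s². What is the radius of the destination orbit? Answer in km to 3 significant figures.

r₂ = 1.33×10^6 km

Transfer time t = 51.4 hours = 1.8504×10^5 s, and t = π√(a_t³/μ).
So a_t = (μ t²/π²)^(1/3) = (1.267×10^8 × (1.8504×10^5)² / π²)^(1/3) = 7.6033×10^5 km.
Since a_t = (r₁ + r₂)/2, r₂ = 2a_t − r₁ = 2×7.6033×10^5 − 1.900×10^5 = 1.33066×10^6 km.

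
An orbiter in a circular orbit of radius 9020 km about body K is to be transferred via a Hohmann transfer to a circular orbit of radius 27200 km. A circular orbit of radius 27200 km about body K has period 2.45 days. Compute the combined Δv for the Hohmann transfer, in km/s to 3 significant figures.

From Kepler's third law T² = 4π²r³/μ at r = 27200 km, T = 2.45 days = 2.45 × 86400 s = 2.1168×10^5 s: μ = 4π²r³/T² = 17729.9 km³/s².
Semi-major axis of the transfer orbit: a_t = (9020 + 27200)/2 = 18110 km.
Circular speed at r₁: v₁ = √(μ/r₁) = √(17729.9/9020) = 1.4020 km/s.
Transfer-orbit speed at r₁ (vis-viva equation): v_p = √[μ(2/r₁ − 1/a_t)] = 1.7182 km/s.
First burn Δv₁ = |v_p − v₁| = 0.3162 km/s.
Circular speed at r₂: v₂ = √(μ/r₂) = 0.8074 km/s.
Transfer-orbit speed at r₂: v_a = √[μ(2/r₂ − 1/a_t)] = 0.5698 km/s.
Second burn Δv₂ = |v₂ − v_a| = 0.2376 km/s.
Total Δv = Δv₁ + Δv₂ = 0.5538 km/s.

Δv = 0.554 km/s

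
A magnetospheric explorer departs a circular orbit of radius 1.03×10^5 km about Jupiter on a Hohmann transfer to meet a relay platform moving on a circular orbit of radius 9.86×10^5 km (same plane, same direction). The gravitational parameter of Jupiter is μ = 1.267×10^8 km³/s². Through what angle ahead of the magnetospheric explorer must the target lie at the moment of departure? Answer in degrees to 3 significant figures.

φ = 106°

Transfer-ellipse semi-major axis a_t = (r₁ + r₂)/2 = (1.030×10^5 + 9.860×10^5)/2 = 5.445×10^5 km.
The half-period of the transfer ellipse is t = π√(a_t³/μ) = 1.12139×10^5 s.
Target angular speed ω₂ = √(μ/r₂³) = 1.14967×10^-5 rad/s.
Angle swept by the target during transfer: ω₂·t = 1.2892 rad = 73.87°.
Arrival is 180° from departure on the ellipse, so φ = 180° − 73.87° = 106°.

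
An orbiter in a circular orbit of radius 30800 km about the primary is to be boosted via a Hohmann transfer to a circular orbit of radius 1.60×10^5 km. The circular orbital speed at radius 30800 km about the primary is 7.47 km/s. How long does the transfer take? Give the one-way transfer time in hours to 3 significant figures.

t = 19.6 hours

From the circular-orbit relation v² = μ/r at r = 30800 km: μ = v²r = (7.47)² × 30800 = 1.71867×10^6 km³/s².
Transfer-ellipse semi-major axis a_t = (r₁ + r₂)/2 = (30800 + 1.600×10^5)/2 = 95400 km.
Half the transfer-orbit period gives t = π√(a_t³/μ) = 70610 s.
Converting: 70610 s ÷ 3600 s/hour = 19.6 hours.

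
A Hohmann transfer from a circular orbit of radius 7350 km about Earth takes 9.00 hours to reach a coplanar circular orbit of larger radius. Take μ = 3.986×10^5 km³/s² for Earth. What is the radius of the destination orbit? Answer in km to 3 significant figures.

r₂ = 62400 km

Transfer time t = 9.00 hours = 32400 s, and t = π√(a_t³/μ).
So a_t = (μ t²/π²)^(1/3) = (3.986×10^5 × (32400)² / π²)^(1/3) = 34869 km.
Since a_t = (r₁ + r₂)/2, r₂ = 2a_t − r₁ = 2×34869 − 7350 = 62388 km.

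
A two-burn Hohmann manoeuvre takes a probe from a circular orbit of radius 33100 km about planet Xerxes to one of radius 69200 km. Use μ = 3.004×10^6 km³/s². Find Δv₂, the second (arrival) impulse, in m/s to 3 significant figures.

Δv₂ = 1290 m/s

Transfer-ellipse semi-major axis a_t = (r₁ + r₂)/2 = (33100 + 69200)/2 = 51150 km.
On the circular orbit at r = 69200 km, v_c = √(μ/r) = 6.589 km/s.
Vis-viva on the transfer ellipse at r = 69200 km gives v_t = √[μ(2/r − 1/a_t)] = 5.300 km/s.
Δv₂ = |v_t − v_c| = |5.300 − 6.589| = 1.289 km/s.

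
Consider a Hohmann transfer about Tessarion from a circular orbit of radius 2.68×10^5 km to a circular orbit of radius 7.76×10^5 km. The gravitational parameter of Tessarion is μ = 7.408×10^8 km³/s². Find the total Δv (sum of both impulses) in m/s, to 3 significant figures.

The Hohmann ellipse has a_t = (r₁ + r₂)/2 = 5.220×10^5 km.
At r₁ the circular-orbit speed is v₁ = √(μ/r₁) = 52.575 km/s.
On the transfer ellipse at r₁, vis-viva gives v_p = √[μ(2/r₁ − 1/a_t)] = 64.103 km/s.
First burn Δv₁ = |v_p − v₁| = 11.53 km/s.
At r₂, v₂ = √(μ/r₂) = 30.89724 km/s.
Transfer-orbit speed at r₂: v_a = √[μ(2/r₂ − 1/a_t)] = 22.13868 km/s.
Second burn Δv₂ = |v₂ − v_a| = 8.759 km/s.
Total Δv = Δv₁ + Δv₂ = 20.29 km/s.

Δv = 20300 m/s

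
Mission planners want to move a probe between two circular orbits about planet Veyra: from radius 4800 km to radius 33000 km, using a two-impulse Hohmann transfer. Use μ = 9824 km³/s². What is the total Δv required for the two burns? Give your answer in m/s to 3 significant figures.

Δv = 730 m/s

The Hohmann ellipse has a_t = (r₁ + r₂)/2 = 18900 km.
At r₁ the circular-orbit speed is v₁ = √(μ/r₁) = 1.43062 km/s.
Transfer-orbit speed at r₁ (vis-viva): v_p = √[μ(2/r₁ − 1/a_t)] = 1.89038 km/s.
First burn Δv₁ = |v_p − v₁| = 0.45976 km/s.
At r₂, v₂ = √(μ/r₂) = 0.545616 km/s.
Transfer-orbit speed at r₂: v_a = √[μ(2/r₂ − 1/a_t)] = 0.274965 km/s.
Second burn Δv₂ = |v₂ − v_a| = 0.27065 km/s.
Δv = Δv₁ + Δv₂ = 0.45976 + 0.27065 = 0.7304 km/s.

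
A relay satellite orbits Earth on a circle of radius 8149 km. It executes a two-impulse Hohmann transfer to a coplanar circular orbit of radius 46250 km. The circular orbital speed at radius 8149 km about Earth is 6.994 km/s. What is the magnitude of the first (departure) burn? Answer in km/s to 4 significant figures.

Δv₁ = 2.126 km/s

From the circular-orbit relation v² = μ/r at r = 8149 km: μ = v²r = (6.994)² × 8149 = 3.98617×10^5 km³/s².
The Hohmann ellipse has a_t = (r₁ + r₂)/2 = 27199.5 km.
On the circular orbit at r = 8149 km, v_c = √(μ/r) = 6.994 km/s.
Vis-viva on the transfer ellipse at r = 8149 km gives v_t = √[μ(2/r − 1/a_t)] = 9.120 km/s.
Δv₁ = |v_t − v_c| = |9.120 − 6.994| = 2.126 km/s.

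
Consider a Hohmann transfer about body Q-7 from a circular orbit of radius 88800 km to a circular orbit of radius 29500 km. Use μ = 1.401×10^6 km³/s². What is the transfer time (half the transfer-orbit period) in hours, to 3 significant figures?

t = 10.6 hours

Transfer-ellipse semi-major axis a_t = (r₁ + r₂)/2 = (88800 + 29500)/2 = 59150 km.
Transfer time t = π√(a_t³/μ) = π√((59150)³ / 1.401×10^6) = 38180 s.
Converting: 38180 s ÷ 3600 s/hour = 10.6 hours.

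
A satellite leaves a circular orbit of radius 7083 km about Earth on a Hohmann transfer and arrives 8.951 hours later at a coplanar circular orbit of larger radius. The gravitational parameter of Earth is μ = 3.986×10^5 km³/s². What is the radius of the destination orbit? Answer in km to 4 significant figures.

Transfer time t = 8.951 hours = 32223.6 s, and t = π√(a_t³/μ).
So a_t = (μ t²/π²)^(1/3) = (3.986×10^5 × (32223.6)² / π²)^(1/3) = 34743 km.
Since a_t = (r₁ + r₂)/2, r₂ = 2a_t − r₁ = 2×34743 − 7083 = 62403 km.

r₂ = 62400 km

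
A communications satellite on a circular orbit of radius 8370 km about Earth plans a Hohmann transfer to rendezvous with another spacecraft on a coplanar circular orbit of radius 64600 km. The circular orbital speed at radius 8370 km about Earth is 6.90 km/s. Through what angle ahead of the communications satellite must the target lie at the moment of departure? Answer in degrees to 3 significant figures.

φ = 104°

From the circular-orbit relation v² = μ/r at r = 8370 km: μ = v²r = (6.90)² × 8370 = 3.98496×10^5 km³/s².
The Hohmann ellipse has a_t = (r₁ + r₂)/2 = 36485 km.
The half-period of the transfer ellipse is t = π√(a_t³/μ) = 34680 s.
The target's mean motion on its circular orbit is ω₂ = √(μ/r₂³) = 3.845×10^-5 rad/s.
Angle swept by the target during transfer: ω₂·t = 1.3334 rad = 76.40°.
Arrival is 180° from departure on the ellipse, so φ = 180° − 76.40° = 104°.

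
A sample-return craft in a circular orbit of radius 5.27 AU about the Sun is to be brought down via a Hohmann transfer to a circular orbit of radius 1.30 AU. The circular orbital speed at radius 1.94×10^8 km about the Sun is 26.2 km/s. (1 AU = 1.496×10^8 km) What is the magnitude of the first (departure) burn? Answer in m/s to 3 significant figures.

Δv₁ = 4820 m/s

From the circular-orbit relation v² = μ/r at r = 1.94×10^8 km: μ = v²r = (26.2)² × 1.94×10^8 = 1.33169×10^11 km³/s².
In km: r₁ = 5.27 × 1.496×10^8 = 7.88392×10^8 km; r₂ = 1.30 × 1.496×10^8 = 1.9448×10^8 km.
Transfer-ellipse semi-major axis a_t = (r₁ + r₂)/2 = (7.88392×10^8 + 1.9448×10^8)/2 = 4.91436×10^8 km.
On the circular orbit at r = 7.88392×10^8 km, v_c = √(μ/r) = 12.997 km/s.
Vis-viva on the transfer ellipse at r = 7.88392×10^8 km gives v_t = √[μ(2/r − 1/a_t)] = 8.1759 km/s.
Δv₁ = |v_t − v_c| = |8.1759 − 12.997| = 4.821 km/s.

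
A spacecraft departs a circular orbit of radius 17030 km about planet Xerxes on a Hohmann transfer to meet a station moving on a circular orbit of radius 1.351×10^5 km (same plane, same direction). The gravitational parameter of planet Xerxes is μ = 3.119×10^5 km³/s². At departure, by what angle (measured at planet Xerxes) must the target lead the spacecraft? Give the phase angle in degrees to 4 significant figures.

φ = 104.0°

Semi-major axis of the transfer orbit: a_t = (17030 + 1.351×10^5)/2 = 76065 km.
Transfer time t = π√(a_t³/μ) = 1.18010×10^5 s.
Target angular speed ω₂ = √(μ/r₂³) = 1.12467×10^-5 rad/s.
Angle swept by the target during transfer: ω₂·t = 1.3272 rad = 76.04°.
Arrival is 180° from departure on the ellipse, so φ = 180° − 76.04° = 104.0°.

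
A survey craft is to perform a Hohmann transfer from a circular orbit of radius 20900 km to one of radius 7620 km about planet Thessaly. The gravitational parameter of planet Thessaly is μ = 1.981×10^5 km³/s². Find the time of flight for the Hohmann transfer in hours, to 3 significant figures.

The Hohmann ellipse has a_t = (r₁ + r₂)/2 = 14260 km.
By Kepler's third law the transfer-orbit period is T = 2π√(a_t³/μ), so t = T/2 = 12020 s.
Converting: 12020 s ÷ 3600 s/hour = 3.34 hours.

t = 3.34 hours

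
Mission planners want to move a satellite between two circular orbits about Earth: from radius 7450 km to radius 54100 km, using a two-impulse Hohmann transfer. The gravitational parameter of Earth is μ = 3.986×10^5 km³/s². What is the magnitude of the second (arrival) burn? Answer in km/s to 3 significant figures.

Transfer-ellipse semi-major axis a_t = (r₁ + r₂)/2 = (7450 + 54100)/2 = 30775 km.
On the circular orbit at r = 54100 km, v_c = √(μ/r) = 2.7144 km/s.
Transfer-orbit speed at the same r (vis-viva, a = a_t): v_t = √[μ(2/r − 1/a_t)] = 1.3355 km/s.
Δv₂ = |v_t − v_c| = |1.3355 − 2.7144| = 1.379 km/s.

Δv₂ = 1.38 km/s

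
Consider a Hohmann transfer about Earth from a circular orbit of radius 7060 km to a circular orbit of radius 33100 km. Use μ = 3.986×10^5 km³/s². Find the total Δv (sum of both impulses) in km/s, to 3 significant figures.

Δv = 3.55 km/s

The Hohmann ellipse has a_t = (r₁ + r₂)/2 = 20080 km.
Circular speed at r₁: v₁ = √(μ/r₁) = √(3.986×10^5/7060) = 7.514 km/s.
Transfer-orbit speed at r₁ (vis-viva): v_p = √[μ(2/r₁ − 1/a_t)] = 9.647 km/s.
First burn Δv₁ = |v_p − v₁| = 2.133 km/s.
Circular speed at r₂: v₂ = √(μ/r₂) = 3.47020 km/s.
Transfer-orbit speed at r₂: v_a = √[μ(2/r₂ − 1/a_t)] = 2.05767 km/s.
Second burn Δv₂ = |v₂ − v_a| = 1.413 km/s.
Total Δv = Δv₁ + Δv₂ = 3.546 km/s.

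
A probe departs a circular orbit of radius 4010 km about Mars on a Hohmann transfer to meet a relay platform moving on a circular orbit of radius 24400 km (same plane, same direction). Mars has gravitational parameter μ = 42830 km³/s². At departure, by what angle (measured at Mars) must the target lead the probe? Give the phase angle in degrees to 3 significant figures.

φ = 100°

The Hohmann ellipse has a_t = (r₁ + r₂)/2 = 14205 km.
Transfer time t = π√(a_t³/μ) = 25700 s.
Target angular speed ω₂ = √(μ/r₂³) = 5.430×10^-5 rad/s.
Angle swept by the target during transfer: ω₂·t = 1.3955 rad = 79.96°.
Arrival is 180° from departure on the ellipse, so φ = 180° − 79.96° = 100°.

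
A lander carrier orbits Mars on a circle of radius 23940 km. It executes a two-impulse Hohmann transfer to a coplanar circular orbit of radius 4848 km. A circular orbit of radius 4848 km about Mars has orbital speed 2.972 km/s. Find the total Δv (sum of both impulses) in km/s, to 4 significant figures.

From the circular-orbit relation v² = μ/r at r = 4848 km: μ = v²r = (2.972)² × 4848 = 42821.3 km³/s².
Transfer-ellipse semi-major axis a_t = (r₁ + r₂)/2 = (23940 + 4848)/2 = 14394 km.
At r₁ the circular-orbit speed is v₁ = √(μ/r₁) = 1.3374 km/s.
Transfer-orbit speed at r₁ (vis-viva equation): v_a = √[μ(2/r₁ − 1/a_t)] = 0.77617 km/s.
First burn Δv₁ = |v_a − v₁| = 0.5612 km/s.
Circular speed at r₂: v₂ = √(μ/r₂) = 2.9720 km/s.
Transfer-orbit speed at r₂: v_p = √[μ(2/r₂ − 1/a_t)] = 3.8328 km/s.
Second burn Δv₂ = |v₂ − v_p| = 0.8608 km/s.
Δv = Δv₁ + Δv₂ = 0.5612 + 0.8608 = 1.422 km/s.

Δv = 1.422 km/s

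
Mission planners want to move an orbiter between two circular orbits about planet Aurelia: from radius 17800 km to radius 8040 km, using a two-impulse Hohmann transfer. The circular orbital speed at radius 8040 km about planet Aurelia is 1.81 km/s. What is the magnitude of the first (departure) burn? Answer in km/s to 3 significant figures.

From the circular-orbit relation v² = μ/r at r = 8040 km: μ = v²r = (1.81)² × 8040 = 26339.8 km³/s².
The Hohmann ellipse has a_t = (r₁ + r₂)/2 = 12920 km.
Circular speed at r = 17800 km: v_c = √(μ/r) = 1.2164565 km/s.
Vis-viva on the transfer ellipse at r = 17800 km gives v_t = √[μ(2/r − 1/a_t)] = 0.95960691 km/s.
Δv₁ = |v_t − v_c| = |0.95960691 − 1.2164565| = 0.2568 km/s.

Δv₁ = 0.257 km/s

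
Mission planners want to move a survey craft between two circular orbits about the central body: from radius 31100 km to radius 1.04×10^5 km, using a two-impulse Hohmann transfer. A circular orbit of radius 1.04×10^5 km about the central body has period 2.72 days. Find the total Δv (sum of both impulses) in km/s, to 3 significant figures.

Δv = 2.12 km/s

From Kepler's third law T² = 4π²r³/μ at r = 1.04×10^5 km, T = 2.72 days = 2.72 × 86400 s = 2.35008×10^5 s: μ = 4π²r³/T² = 8.04071×10^5 km³/s².
The Hohmann ellipse has a_t = (r₁ + r₂)/2 = 67550 km.
At r₁ the circular-orbit speed is v₁ = √(μ/r₁) = 5.085 km/s.
On the transfer ellipse at r₁, vis-viva gives v_p = √[μ(2/r₁ − 1/a_t)] = 6.309 km/s.
First burn Δv₁ = |v_p − v₁| = 1.224 km/s.
Circular speed at r₂: v₂ = √(μ/r₂) = 2.78055 km/s.
Transfer-orbit speed at r₂: v_a = √[μ(2/r₂ − 1/a_t)] = 1.88668 km/s.
Second burn Δv₂ = |v₂ − v_a| = 0.8939 km/s.
Δv = Δv₁ + Δv₂ = 1.224 + 0.8939 = 2.118 km/s.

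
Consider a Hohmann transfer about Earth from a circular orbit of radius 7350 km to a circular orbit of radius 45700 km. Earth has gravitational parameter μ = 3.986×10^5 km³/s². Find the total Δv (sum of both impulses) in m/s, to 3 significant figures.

Δv = 3700 m/s

Semi-major axis of the transfer orbit: a_t = (7350 + 45700)/2 = 26525 km.
Circular speed at r₁: v₁ = √(μ/r₁) = √(3.986×10^5/7350) = 7.364 km/s.
On the transfer ellipse at r₁, vis-viva gives v_p = √[μ(2/r₁ − 1/a_t)] = 9.666 km/s.
First burn Δv₁ = |v_p − v₁| = 2.302 km/s.
Circular speed at r₂: v₂ = √(μ/r₂) = 2.9533 km/s.
Transfer-orbit speed at r₂: v_a = √[μ(2/r₂ − 1/a_t)] = 1.5546 km/s.
Second burn Δv₂ = |v₂ − v_a| = 1.399 km/s.
Δv = Δv₁ + Δv₂ = 2.302 + 1.399 = 3.701 km/s.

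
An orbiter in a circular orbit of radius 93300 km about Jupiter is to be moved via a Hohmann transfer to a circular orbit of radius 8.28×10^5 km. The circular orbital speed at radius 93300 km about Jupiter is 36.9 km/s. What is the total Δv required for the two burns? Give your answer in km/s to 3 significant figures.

Δv = 19.4 km/s

From the circular-orbit relation v² = μ/r at r = 93300 km: μ = v²r = (36.9)² × 93300 = 1.27038×10^8 km³/s².
The Hohmann ellipse has a_t = (r₁ + r₂)/2 = 4.6065×10^5 km.
At r₁ the circular-orbit speed is v₁ = √(μ/r₁) = 36.90 km/s.
Transfer-orbit speed at r₁ (v² = μ(2/r − 1/a)): v_p = √[μ(2/r₁ − 1/a_t)] = 49.47 km/s.
First burn Δv₁ = |v_p − v₁| = 12.57 km/s.
At r₂, v₂ = √(μ/r₂) = 12.3866 km/s.
Transfer-orbit speed at r₂: v_a = √[μ(2/r₂ − 1/a_t)] = 5.57452 km/s.
Second burn Δv₂ = |v₂ − v_a| = 6.812 km/s.
Total Δv = Δv₁ + Δv₂ = 19.38 km/s.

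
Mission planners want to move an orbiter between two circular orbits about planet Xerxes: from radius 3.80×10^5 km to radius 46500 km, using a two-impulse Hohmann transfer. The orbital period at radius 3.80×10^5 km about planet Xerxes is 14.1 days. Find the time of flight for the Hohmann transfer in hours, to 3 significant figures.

From Kepler's third law T² = 4π²r³/μ at r = 3.80×10^5 km, T = 14.1 days = 14.1 × 86400 s = 1.21824×10^6 s: μ = 4π²r³/T² = 1.45964×10^6 km³/s².
The Hohmann ellipse has a_t = (r₁ + r₂)/2 = 2.1325×10^5 km.
Transfer time t = π√(a_t³/μ) = π√((2.1325×10^5)³ / 1.45964×10^6) = 2.561×10^5 s.
Converting: 2.561×10^5 s ÷ 3600 s/hour = 71.1 hours.

t = 71.1 hours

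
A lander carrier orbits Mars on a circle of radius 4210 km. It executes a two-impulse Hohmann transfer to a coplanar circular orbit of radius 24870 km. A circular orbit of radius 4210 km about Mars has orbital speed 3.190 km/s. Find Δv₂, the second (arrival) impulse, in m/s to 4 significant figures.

From the circular-orbit relation v² = μ/r at r = 4210 km: μ = v²r = (3.190)² × 4210 = 42841.4 km³/s².
Semi-major axis of the transfer orbit: a_t = (4210 + 24870)/2 = 14540 km.
Circular speed at r = 24870 km: v_c = √(μ/r) = 1.31248 km/s.
Transfer-orbit speed at the same r (vis-viva, a = a_t): v_t = √[μ(2/r − 1/a_t)] = 0.706241 km/s.
Δv₂ = |v_t − v_c| = |0.706241 − 1.31248| = 0.6062 km/s.

Δv₂ = 606.2 m/s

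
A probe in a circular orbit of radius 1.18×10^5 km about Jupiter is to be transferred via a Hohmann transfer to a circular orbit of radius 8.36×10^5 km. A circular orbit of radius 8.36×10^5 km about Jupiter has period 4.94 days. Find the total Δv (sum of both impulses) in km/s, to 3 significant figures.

Δv = 16.8 km/s

From Kepler's third law T² = 4π²r³/μ at r = 8.36×10^5 km, T = 4.94 days = 4.94 × 86400 s = 4.26816×10^5 s: μ = 4π²r³/T² = 1.26619×10^8 km³/s².
Transfer-ellipse semi-major axis a_t = (r₁ + r₂)/2 = (1.180×10^5 + 8.360×10^5)/2 = 4.770×10^5 km.
Circular speed at r₁: v₁ = √(μ/r₁) = √(1.26619×10^8/1.180×10^5) = 32.757 km/s.
On the transfer ellipse at r₁, v² = μ(2/r − 1/a) gives v_p = √[μ(2/r₁ − 1/a_t)] = 43.366 km/s.
First burn Δv₁ = |v_p − v₁| = 10.609 km/s.
At r₂, v₂ = √(μ/r₂) = 12.3068 km/s.
Transfer-orbit speed at r₂: v_a = √[μ(2/r₂ − 1/a_t)] = 6.12107 km/s.
Second burn Δv₂ = |v₂ − v_a| = 6.1857 km/s.
Δv = Δv₁ + Δv₂ = 10.609 + 6.1857 = 16.79 km/s.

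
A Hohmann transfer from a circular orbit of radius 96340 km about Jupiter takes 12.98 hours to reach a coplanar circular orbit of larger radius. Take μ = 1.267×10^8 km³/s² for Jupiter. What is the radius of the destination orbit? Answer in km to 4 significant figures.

Transfer time t = 12.98 hours = 46728 s, and t = π√(a_t³/μ).
So a_t = (μ t²/π²)^(1/3) = (1.267×10^8 × (46728)² / π²)^(1/3) = 3.0377×10^5 km.
Since a_t = (r₁ + r₂)/2, r₂ = 2a_t − r₁ = 2×3.0377×10^5 − 96340 = 5.112×10^5 km.

r₂ = 5.112×10^5 km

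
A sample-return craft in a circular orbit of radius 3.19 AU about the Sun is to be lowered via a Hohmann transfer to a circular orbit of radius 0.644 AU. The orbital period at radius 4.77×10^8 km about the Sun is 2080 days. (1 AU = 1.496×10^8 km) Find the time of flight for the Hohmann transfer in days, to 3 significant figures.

From Kepler's third law T² = 4π²r³/μ at r = 4.77×10^8 km, T = 2080 days = 2080 × 86400 s = 1.79712×10^8 s: μ = 4π²r³/T² = 1.32666×10^11 km³/s².
In km: r₁ = 3.19 × 1.496×10^8 = 4.77224×10^8 km; r₂ = 0.644 × 1.496×10^8 = 9.63424×10^7 km.
Semi-major axis of the transfer orbit: a_t = (4.77224×10^8 + 9.63424×10^7)/2 = 2.867832×10^8 km.
Half the transfer-orbit period gives t = π√(a_t³/μ) = 4.189×10^7 s.
Converting: 4.189×10^7 s ÷ 86400 s/day = 485 days.

t = 485 days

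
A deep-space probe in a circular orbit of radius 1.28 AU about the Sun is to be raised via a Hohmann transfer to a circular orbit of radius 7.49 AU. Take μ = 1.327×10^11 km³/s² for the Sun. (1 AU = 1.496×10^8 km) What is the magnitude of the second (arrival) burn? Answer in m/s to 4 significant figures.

In km: r₁ = 1.28 × 1.496×10^8 = 1.91488×10^8 km; r₂ = 7.49 × 1.496×10^8 = 1.120504×10^9 km.
The Hohmann ellipse has a_t = (r₁ + r₂)/2 = 6.55996×10^8 km.
Circular speed at r = 1.120504×10^9 km: v_c = √(μ/r) = 10.883 km/s.
Transfer-orbit speed at the same r (vis-viva, a = a_t): v_t = √[μ(2/r − 1/a_t)] = 5.8796 km/s.
Δv₂ = |v_t − v_c| = |5.8796 − 10.883| = 5.003 km/s.

Δv₂ = 5003 m/s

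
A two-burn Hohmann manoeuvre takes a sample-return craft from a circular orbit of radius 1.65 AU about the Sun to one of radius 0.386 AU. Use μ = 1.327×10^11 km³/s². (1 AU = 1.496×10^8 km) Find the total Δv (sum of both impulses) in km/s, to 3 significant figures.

Δv = 22.0 km/s

In km: r₁ = 1.65 × 1.496×10^8 = 2.4684×10^8 km; r₂ = 0.386 × 1.496×10^8 = 5.77456×10^7 km.
Semi-major axis of the transfer orbit: a_t = (2.4684×10^8 + 5.77456×10^7)/2 = 1.522928×10^8 km.
Circular speed at r₁: v₁ = √(μ/r₁) = √(1.327×10^11/2.4684×10^8) = 23.186 km/s.
Transfer-orbit speed at r₁ (vis-viva equation): v_a = √[μ(2/r₁ − 1/a_t)] = 14.277 km/s.
First burn Δv₁ = |v_a − v₁| = 8.909 km/s.
Circular speed at r₂: v₂ = √(μ/r₂) = 47.94 km/s.
Transfer-orbit speed at r₂: v_p = √[μ(2/r₂ − 1/a_t)] = 61.03 km/s.
Second burn Δv₂ = |v₂ − v_p| = 13.09 km/s.
Total Δv = Δv₁ + Δv₂ = 22.00 km/s.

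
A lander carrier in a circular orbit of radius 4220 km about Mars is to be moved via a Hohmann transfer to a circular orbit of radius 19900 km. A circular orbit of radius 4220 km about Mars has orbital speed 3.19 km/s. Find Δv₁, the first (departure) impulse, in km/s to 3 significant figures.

From the circular-orbit relation v² = μ/r at r = 4220 km: μ = v²r = (3.19)² × 4220 = 42943.1 km³/s².
Semi-major axis of the transfer orbit: a_t = (4220 + 19900)/2 = 12060 km.
On the circular orbit at r = 4220 km, v_c = √(μ/r) = 3.1900 km/s.
Vis-viva on the transfer ellipse at r = 4220 km gives v_t = √[μ(2/r − 1/a_t)] = 4.0977 km/s.
Δv₁ = |v_t − v_c| = |4.0977 − 3.1900| = 0.9077 km/s.

Δv₁ = 0.908 km/s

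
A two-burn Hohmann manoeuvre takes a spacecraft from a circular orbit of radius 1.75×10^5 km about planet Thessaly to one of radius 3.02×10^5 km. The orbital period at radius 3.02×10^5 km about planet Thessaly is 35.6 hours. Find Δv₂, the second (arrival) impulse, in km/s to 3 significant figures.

Δv₂ = 2.12 km/s

From Kepler's third law T² = 4π²r³/μ at r = 3.02×10^5 km, T = 35.6 hours = 35.6 × 3600 s = 1.2816×10^5 s: μ = 4π²r³/T² = 6.62027×10^7 km³/s².
Semi-major axis of the transfer orbit: a_t = (1.750×10^5 + 3.020×10^5)/2 = 2.385×10^5 km.
On the circular orbit at r = 3.020×10^5 km, v_c = √(μ/r) = 14.806 km/s.
Transfer-orbit speed at the same r (vis-viva, a = a_t): v_t = √[μ(2/r − 1/a_t)] = 12.683 km/s.
Δv₂ = |v_t − v_c| = |12.683 − 14.806| = 2.123 km/s.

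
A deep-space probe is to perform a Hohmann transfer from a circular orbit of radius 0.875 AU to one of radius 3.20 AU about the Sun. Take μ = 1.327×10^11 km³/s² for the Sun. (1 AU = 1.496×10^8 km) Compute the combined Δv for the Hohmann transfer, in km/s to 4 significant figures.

Δv = 13.80 km/s

In km: r₁ = 0.875 × 1.496×10^8 = 1.309×10^8 km; r₂ = 3.20 × 1.496×10^8 = 4.7872×10^8 km.
Transfer-ellipse semi-major axis a_t = (r₁ + r₂)/2 = (1.309×10^8 + 4.7872×10^8)/2 = 3.0481×10^8 km.
Circular speed at r₁: v₁ = √(μ/r₁) = √(1.327×10^11/1.309×10^8) = 31.8395 km/s.
On the transfer ellipse at r₁, vis-viva equation gives v_p = √[μ(2/r₁ − 1/a_t)] = 39.9017 km/s.
First burn Δv₁ = |v_p − v₁| = 8.062 km/s.
At r₂, v₂ = √(μ/r₂) = 16.6493 km/s.
Transfer-orbit speed at r₂: v_a = √[μ(2/r₂ − 1/a_t)] = 10.9106 km/s.
Second burn Δv₂ = |v₂ − v_a| = 5.739 km/s.
Total Δv = Δv₁ + Δv₂ = 13.80 km/s.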